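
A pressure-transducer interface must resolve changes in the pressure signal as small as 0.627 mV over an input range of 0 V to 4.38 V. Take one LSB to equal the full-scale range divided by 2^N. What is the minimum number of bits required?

Full-scale range = 4.38 V.
Levels needed ≥ 4.38/0.627 mV = 6986. 2^13 = 8192 suffices, so N_min = 13.

13 bits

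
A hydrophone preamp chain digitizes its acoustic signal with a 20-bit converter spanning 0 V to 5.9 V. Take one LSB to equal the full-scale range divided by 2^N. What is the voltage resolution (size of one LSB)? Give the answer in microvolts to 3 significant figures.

5.63 µV

Range is 5.9 V.
2^20 = 1048576 levels.
Step size = 5.9/1048576 V = 5.63 µV.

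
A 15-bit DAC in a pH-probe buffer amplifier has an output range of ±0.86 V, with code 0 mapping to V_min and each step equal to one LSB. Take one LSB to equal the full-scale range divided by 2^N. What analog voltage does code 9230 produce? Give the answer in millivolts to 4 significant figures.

Full-scale range = 0.86 V − (-0.86 V) = 1.72 V. LSB = 1.72 V / 2^15.
V_out = V_min + code × LSB = -0.86 V + 9230 × 1.72 V / 32768
      = -0.86 + 0.484485 = -0.375515 V.

-375.5 mV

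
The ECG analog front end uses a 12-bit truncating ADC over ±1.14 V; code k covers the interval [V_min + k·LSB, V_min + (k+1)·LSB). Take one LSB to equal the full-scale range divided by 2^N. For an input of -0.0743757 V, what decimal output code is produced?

Full-scale range = 1.14 V − (-1.14 V) = 2.28 V. LSB = 2.28 V / 2^12 ≈ 0.5566 mV.
(V_in − V_min) × 2^12/range = (-0.0743757 − (-1.14)) × 4096/2.28 = 1914.385.
Floor → code = 1914.

1914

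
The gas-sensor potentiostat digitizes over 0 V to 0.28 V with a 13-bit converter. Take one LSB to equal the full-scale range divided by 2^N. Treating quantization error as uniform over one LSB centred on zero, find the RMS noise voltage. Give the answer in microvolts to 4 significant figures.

V_FS = 0.28 V.
One LSB is 0.28 V / 8192 = 34.1797 µV.
For a uniform distribution on [−LSB/2, +LSB/2], V_rms = LSB/√12 = 34.1797 µV/3.4641 = 9.867 µV.

9.867 µV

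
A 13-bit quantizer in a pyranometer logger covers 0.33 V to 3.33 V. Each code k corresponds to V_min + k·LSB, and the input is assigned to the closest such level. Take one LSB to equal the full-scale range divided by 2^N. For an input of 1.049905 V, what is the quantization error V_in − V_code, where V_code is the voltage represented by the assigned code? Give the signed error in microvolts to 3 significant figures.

Span: 3.33 V − (0.33 V) = 3 V. LSB = 3 V / 2^13 ≈ 366.2 µV.
(V_in − V_min)/LSB = (1.049905 − (0.33)) × 8192/3 = 1965.8206 → nearest code k = 1966.
V_code = V_min + k × range/2^13 = 0.33 + 1966 × 3/8192 = 1.049970703 V.
V_in − V_code = 1.049905 − (1.049970703) = −65.7 µV.

−65.7 µV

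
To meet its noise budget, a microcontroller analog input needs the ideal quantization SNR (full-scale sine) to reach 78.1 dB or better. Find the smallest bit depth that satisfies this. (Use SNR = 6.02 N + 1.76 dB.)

Required N = ⌈(78.1 − 1.76)/6.02⌉ = ⌈12.681⌉ = 13.

13 bits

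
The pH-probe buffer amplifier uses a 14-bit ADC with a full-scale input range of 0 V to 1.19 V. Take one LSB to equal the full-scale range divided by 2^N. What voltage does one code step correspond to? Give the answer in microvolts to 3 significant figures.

Span = 1.19 V.
2^14 = 16384 levels.
Step size = 1.19/16384 V = 72.6 µV.

72.6 µV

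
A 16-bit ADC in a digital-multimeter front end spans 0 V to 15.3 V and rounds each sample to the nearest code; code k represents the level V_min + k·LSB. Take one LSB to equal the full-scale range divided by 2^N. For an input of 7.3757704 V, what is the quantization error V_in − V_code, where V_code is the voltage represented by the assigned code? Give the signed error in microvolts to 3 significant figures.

Full-scale range = 15.3 V. LSB = 15.3 V / 2^16 ≈ 233.5 µV.
(V_in − V_min)/LSB = (7.3757704 − (0)) × 65536/15.3 = 31593.3653 → nearest code k = 31593.
V_code = V_min + k × range/2^16 = 0 + 31593 × 15.3/65536 = 7.3756851196 V.
e = 7.3757704 − (7.3756851196) = +85.3 µV.

+85.3 µV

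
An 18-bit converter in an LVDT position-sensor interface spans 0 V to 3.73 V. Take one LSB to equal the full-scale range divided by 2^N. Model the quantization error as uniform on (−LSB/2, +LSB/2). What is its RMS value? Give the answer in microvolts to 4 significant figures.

4.108 µV

Full-scale range = 3.73 V.
LSB = 3.73 V ÷ 2^18 = 3.73/262144 V = 14.2288 µV.
For a uniform distribution on [−LSB/2, +LSB/2], V_rms = LSB/√12 = 14.2288 µV/3.4641 = 4.108 µV.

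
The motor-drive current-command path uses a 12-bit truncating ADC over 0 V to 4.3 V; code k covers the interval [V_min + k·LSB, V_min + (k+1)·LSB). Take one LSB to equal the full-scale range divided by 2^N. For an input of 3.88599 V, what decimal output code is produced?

3701

V_FS = 4.3 V. LSB = 4.3 V / 2^12 ≈ 1.050 mV.
code = ⌊(V_in − V_min)/LSB⌋ = ⌊(V_in − V_min) × 2^12 / range⌋
     = ⌊(3.88599 − (0)) × 4096 / 4.3⌋ = ⌊3.88599 × 4096/4.3⌋
     = ⌊3701.631⌋ = 3701.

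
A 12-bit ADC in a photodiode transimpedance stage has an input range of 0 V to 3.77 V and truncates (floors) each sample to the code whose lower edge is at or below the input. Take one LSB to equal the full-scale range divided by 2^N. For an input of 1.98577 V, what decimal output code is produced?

V_FS = 3.77 V. LSB = 3.77 V / 2^12 ≈ 0.9204 mV.
V_in − V_min = 1.98577 − (0) = 1.98577 V.
Divide by LSB: 1.98577 × 4096/3.77 = 2157.4838.
Truncating gives code 2157.

2157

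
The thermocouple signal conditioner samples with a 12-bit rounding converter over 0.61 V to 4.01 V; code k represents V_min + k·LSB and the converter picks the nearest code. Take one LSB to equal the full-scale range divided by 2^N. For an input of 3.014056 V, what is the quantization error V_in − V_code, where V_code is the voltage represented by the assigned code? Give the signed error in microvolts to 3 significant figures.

Span: 4.01 V − (0.61 V) = 3.4 V. LSB = 3.4 V / 2^12 ≈ 0.8301 mV.
(3.014056 − (0.61)) / LSB = 2.404056 × 4096/3.4 = 2896.1804. Nearest integer: k = 2896.
V_code = 0.61 + (2896/4096) × 3.4 = 3.013906250 V.
V_in − V_code = 3.014056 − (3.013906250) = +150 µV.

+150 µV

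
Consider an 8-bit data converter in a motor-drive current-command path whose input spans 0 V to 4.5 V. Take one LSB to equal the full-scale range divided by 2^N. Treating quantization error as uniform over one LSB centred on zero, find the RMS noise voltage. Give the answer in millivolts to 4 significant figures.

5.074 mV

Range is 4.5 V.
One LSB is 4.5 V / 256 = 17.5781 mV.
RMS of a uniform error over width LSB is LSB/√12 = 5.074 mV.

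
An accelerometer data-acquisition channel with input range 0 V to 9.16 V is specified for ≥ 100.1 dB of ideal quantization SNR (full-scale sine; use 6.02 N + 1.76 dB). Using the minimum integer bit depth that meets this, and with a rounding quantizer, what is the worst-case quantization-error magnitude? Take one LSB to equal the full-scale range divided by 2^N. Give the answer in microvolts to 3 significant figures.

V_FS = 9.16 V.
Solving 6.02 N ≥ 100.1 − 1.76: N ≥ 16.336. Round up → N = 17.
Step size = 9.16/131072 V = 69.885 µV.
Half an LSB is 34.9 µV.

34.9 µV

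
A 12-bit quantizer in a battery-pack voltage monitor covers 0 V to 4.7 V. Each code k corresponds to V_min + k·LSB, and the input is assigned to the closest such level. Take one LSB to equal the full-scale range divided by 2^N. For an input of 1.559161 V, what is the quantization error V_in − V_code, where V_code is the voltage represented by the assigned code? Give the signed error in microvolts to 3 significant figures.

Range is 4.7 V. LSB = 4.7 V / 2^12 ≈ 1.147 mV.
(1.559161 − (0)) / LSB = 1.559161 × 4096/4.7 = 1358.7922. Nearest integer: k = 1359.
V_code = 0 + (1359/4096) × 4.7 = 1.559399414 V.
V_in − V_code = 1.559161 − (1.559399414) = −238 µV.

−238 µV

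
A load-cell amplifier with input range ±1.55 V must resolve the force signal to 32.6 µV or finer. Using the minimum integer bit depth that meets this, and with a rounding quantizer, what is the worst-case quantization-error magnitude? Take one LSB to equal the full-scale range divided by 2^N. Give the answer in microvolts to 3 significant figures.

11.8 µV

Span: 1.55 V − (-1.55 V) = 3.1 V.
3.1 V / 32.6 µV = 95090. Since 2^16 = 65536 and 2^17 = 131072, N = 17.
Step size = 3.1/131072 V = 23.651 µV.
Max error for round-to-nearest is LSB/2 = 11.8 µV.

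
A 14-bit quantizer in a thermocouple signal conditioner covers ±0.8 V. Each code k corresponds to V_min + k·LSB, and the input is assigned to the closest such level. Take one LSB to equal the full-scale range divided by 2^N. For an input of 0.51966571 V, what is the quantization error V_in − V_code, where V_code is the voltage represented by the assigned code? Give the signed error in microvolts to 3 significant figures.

Span: 0.8 V − (-0.8 V) = 1.6 V. LSB = 1.6 V / 2^14 ≈ 97.66 µV.
Position in LSBs: (0.51966571 − (-0.8)) × 16384/1.6 = 13513.3769; rounding gives k = 13513.
V_code = V_min + k × range/2^14 = -0.8 + 13513 × 1.6/16384 = 0.51962890625 V.
e = 0.51966571 − (0.51962890625) = +36.8 µV.

+36.8 µV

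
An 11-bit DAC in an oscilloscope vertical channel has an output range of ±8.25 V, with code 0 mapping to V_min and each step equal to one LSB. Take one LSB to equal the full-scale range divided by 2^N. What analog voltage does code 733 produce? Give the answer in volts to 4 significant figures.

The full-scale span is 8.25 − (-8.25) = 16.5 V. LSB = 16.5 V / 2^11.
V_out = V_min + code × LSB = -8.25 V + 733 × 16.5 V / 2048
      = -8.25 V + 5.90552 V = -2.34448 V.

-2.344 V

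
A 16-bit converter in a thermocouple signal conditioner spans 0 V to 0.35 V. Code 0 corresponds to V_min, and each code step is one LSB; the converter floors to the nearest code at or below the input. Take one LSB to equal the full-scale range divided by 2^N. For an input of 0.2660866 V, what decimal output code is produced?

49823

Full-scale range = 0.35 V. LSB = 0.35 V / 2^16 ≈ 5.341 µV.
code = ⌊(V_in − V_min)/LSB⌋ = ⌊(V_in − V_min) × 2^16 / range⌋
     = ⌊(0.2660866 − (0)) × 65536 / 0.35⌋ = ⌊0.2660866 × 65536/0.35⌋
     = ⌊49823.575⌋ = 49823.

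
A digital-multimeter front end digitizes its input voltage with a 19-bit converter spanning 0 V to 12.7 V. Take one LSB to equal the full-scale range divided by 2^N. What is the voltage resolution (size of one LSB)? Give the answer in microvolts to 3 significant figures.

Full-scale range = 12.7 V.
Number of codes = 2^19 = 524288.
Step size = 12.7/524288 V = 24.2 µV.

24.2 µV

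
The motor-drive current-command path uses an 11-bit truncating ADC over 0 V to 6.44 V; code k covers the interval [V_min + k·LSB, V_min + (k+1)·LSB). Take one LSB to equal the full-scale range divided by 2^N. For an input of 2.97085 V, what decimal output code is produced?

Span = 6.44 V. LSB = 6.44 V / 2^11 ≈ 3.145 mV.
(V_in − V_min) × 2^11/range = (2.97085 − (0)) × 2048/6.44 = 944.767.
Floor → code = 944.

944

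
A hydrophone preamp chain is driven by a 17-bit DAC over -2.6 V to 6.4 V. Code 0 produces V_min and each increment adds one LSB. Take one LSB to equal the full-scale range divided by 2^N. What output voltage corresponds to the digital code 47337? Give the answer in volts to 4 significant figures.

Full-scale range = 6.4 V − (-2.6 V) = 9 V. LSB = 9 V / 2^17.
V_out = -2.6 + 47337 × (9/131072) V
      = -2.6 + 3.25037 = 0.650374 V.

0.6504 V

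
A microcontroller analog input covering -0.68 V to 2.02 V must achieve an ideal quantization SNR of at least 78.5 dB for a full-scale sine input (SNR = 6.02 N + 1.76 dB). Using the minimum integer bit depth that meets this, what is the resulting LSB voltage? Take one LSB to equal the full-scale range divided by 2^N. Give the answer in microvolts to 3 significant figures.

Range = 2.02 − (-0.68) = 2.7 V.
Solving 6.02 N ≥ 78.5 − 1.76: N ≥ 12.748. Round up → N = 13.
LSB = 2.7 V ÷ 2^13 = 2.7/8192 V = 330 µV.

330 µV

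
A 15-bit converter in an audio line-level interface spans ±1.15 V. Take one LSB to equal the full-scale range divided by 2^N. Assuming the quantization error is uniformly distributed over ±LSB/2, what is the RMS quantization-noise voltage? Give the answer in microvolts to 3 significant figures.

20.3 µV

Range = 1.15 − (-1.15) = 2.3 V.
LSB = 2.3 V ÷ 2^15 = 2.3/32768 V = 70.190 µV.
σ_q = LSB/√12 = 70.190 µV/3.4641 = 20.3 µV.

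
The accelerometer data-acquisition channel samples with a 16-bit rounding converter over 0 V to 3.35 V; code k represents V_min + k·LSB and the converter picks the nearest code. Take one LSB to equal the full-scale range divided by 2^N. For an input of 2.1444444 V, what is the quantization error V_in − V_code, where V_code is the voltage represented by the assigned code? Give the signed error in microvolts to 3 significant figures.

Full-scale range = 3.35 V. LSB = 3.35 V / 2^16 ≈ 51.12 µV.
Position in LSBs: (2.1444444 − (0)) × 65536/3.35 = 41951.7338; rounding gives k = 41952.
V_code = 0 + (41952/65536) × 3.35 = 2.1444580078 V.
Error = V_in − V_code = 2.1444444 − (2.1444580078) = −13.6 µV.

−13.6 µV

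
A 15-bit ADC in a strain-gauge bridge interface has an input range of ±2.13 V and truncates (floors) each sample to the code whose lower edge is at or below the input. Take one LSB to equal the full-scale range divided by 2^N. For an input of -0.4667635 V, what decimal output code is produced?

Range = 2.13 − (-2.13) = 4.26 V. LSB = 4.26 V / 2^15 ≈ 130.0 µV.
code = ⌊(V_in − V_min)/LSB⌋ = ⌊(V_in − V_min) × 2^15 / range⌋
     = ⌊(-0.4667635 − (-2.13)) × 32768 / 4.26⌋ = ⌊1.6632365 × 32768/4.26⌋
     = ⌊12793.646⌋ = 12793.

12793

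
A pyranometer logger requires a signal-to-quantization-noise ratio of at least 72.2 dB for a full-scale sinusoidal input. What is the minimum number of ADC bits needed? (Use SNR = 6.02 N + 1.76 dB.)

Required N = ⌈(72.2 − 1.76)/6.02⌉ = ⌈11.701⌉ = 12.

12 bits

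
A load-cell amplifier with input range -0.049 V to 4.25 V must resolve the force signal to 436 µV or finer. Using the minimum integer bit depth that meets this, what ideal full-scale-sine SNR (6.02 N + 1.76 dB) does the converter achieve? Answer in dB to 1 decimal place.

Full-scale range = 4.25 V − (-0.049 V) = 4.299 V.
Levels needed ≥ 4.299/436 µV = 9860. 2^14 = 16384 suffices, so N_min = 14.
Ideal SNR at N = 14: 6.02·14 + 1.76 = 86.0 dB.

86.0 dB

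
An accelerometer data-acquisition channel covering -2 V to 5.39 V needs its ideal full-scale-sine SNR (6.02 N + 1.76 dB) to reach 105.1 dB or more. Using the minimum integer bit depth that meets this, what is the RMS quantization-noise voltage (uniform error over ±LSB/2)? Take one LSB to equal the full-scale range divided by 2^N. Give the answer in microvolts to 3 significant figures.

Range = 5.39 − (-2) = 7.39 V.
Required N = ⌈(105.1 − 1.76)/6.02⌉ = ⌈17.166⌉ = 18.
LSB = 7.39 V ÷ 2^18 = 7.39/262144 V = 28.191 µV.
σ_q = LSB/√12 = 28.191 µV/3.4641 = 8.14 µV.

8.14 µV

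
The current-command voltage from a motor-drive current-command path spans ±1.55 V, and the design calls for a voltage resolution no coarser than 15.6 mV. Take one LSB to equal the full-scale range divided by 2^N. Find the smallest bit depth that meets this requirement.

8 bits

Range = 1.55 − (-1.55) = 3.1 V.
Need 2^N ≥ 3.1 V / 15.6 mV = 198.7 → N_min = 8.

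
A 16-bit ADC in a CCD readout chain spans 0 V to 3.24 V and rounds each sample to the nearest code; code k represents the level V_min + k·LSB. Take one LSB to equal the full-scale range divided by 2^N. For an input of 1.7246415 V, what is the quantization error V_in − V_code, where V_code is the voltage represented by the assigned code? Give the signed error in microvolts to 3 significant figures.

V_FS = 3.24 V. LSB = 3.24 V / 2^16 ≈ 49.44 µV.
Position in LSBs: (1.7246415 − (0)) × 65536/3.24 = 34884.6004; rounding gives k = 34885.
V_code = V_min + k × range/2^16 = 0 + 34885 × 3.24/65536 = 1.7246612549 V.
e = 1.7246415 − (1.7246612549) = −19.8 µV.

−19.8 µV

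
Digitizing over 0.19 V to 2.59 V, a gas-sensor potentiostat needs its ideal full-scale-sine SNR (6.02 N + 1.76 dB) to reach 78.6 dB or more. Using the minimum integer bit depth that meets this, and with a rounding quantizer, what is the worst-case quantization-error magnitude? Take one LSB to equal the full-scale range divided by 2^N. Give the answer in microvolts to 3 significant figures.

146 µV

The full-scale span is 2.59 − (0.19) = 2.4 V.
6.02 N + 1.76 ≥ 78.6 gives N ≥ 12.764, so the minimum integer is 13.
One LSB is 2.4 V / 8192 = 292.97 µV.
Max error for round-to-nearest is LSB/2 = 146 µV.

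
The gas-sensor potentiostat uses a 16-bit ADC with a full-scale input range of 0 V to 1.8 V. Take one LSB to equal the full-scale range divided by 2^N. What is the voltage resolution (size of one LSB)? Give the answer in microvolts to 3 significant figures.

27.5 µV

V_FS = 1.8 V.
There are 2^16 = 65536 steps.
Step size = 1.8/65536 V = 27.5 µV.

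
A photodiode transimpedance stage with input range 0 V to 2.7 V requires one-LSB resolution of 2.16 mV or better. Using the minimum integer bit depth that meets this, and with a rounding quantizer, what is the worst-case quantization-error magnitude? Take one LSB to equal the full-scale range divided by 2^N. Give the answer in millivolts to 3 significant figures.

Range is 2.7 V.
Levels needed ≥ 2.7/2.16 mV = 1250. 2^11 = 2048 suffices, so N_min = 11.
Step size = 2.7/2048 V = 1.3184 mV.
|e|_max = LSB/2 = 0.659 mV.

0.659 mV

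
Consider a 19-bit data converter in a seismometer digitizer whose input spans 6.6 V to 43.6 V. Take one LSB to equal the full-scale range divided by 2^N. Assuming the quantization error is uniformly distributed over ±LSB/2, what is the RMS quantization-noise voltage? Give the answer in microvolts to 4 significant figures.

20.37 µV

Range = 43.6 − (6.6) = 37 V.
One LSB is 37 V / 524288 = 70.5719 µV.
σ_q = LSB/√12 = 70.5719 µV/3.4641 = 20.37 µV.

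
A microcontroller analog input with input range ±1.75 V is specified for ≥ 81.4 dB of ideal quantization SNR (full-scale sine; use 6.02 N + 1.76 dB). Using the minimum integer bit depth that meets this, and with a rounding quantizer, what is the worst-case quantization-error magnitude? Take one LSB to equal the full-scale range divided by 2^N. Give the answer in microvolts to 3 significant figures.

The full-scale span is 1.75 − (-1.75) = 3.5 V.
6.02 N + 1.76 ≥ 81.4 gives N ≥ 13.229, so the minimum integer is 14.
LSB = 3.5 V / 2^14 = 213.62 µV.
Max error for round-to-nearest is LSB/2 = 107 µV.

107 µV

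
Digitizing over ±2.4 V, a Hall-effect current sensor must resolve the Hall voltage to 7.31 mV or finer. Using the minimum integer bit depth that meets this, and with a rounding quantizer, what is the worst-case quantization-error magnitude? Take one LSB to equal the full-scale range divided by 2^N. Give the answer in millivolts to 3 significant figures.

2.34 mV

Full-scale range = 2.4 V − (-2.4 V) = 4.8 V.
Levels needed ≥ 4.8/7.31 mV = 656.6. 2^10 = 1024 suffices, so N_min = 10.
Step size = 4.8/1024 V = 4.6875 mV.
Half an LSB is 2.34 mV.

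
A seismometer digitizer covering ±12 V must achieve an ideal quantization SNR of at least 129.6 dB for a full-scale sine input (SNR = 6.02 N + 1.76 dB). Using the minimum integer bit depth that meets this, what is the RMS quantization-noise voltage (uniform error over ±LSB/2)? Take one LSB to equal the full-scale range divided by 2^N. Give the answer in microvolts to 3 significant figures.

Range = 12 − (-12) = 24 V.
Required N = ⌈(129.6 − 1.76)/6.02⌉ = ⌈21.236⌉ = 22.
LSB = 24 V / 2^22 = 5.7220 µV.
σ_q = LSB/√12 = 5.7220 µV/3.4641 = 1.65 µV.

1.65 µV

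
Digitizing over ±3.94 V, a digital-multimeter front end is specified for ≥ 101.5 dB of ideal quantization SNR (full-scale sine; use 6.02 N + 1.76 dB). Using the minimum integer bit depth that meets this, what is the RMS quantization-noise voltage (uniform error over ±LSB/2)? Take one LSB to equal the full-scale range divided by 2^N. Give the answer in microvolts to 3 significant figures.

17.4 µV

The full-scale span is 3.94 − (-3.94) = 7.88 V.
Required N = ⌈(101.5 − 1.76)/6.02⌉ = ⌈16.568⌉ = 17.
LSB = 7.88 V / 2^17 = 60.120 µV.
RMS noise = LSB/√12 = 17.4 µV.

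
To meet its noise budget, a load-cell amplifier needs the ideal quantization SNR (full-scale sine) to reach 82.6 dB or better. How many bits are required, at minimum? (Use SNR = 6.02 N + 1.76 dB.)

N ≥ (82.6 − 1.76)/6.02 = 13.429 → N_min = 14.

14 bits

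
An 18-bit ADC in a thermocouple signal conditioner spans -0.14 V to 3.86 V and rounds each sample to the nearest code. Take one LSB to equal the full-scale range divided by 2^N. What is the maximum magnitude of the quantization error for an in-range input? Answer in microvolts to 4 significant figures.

Span: 3.86 V − (-0.14 V) = 4 V.
LSB = 4 V / 2^18 = 15.2588 µV.
|e|_max = LSB/2 = 7.629 µV.

7.629 µV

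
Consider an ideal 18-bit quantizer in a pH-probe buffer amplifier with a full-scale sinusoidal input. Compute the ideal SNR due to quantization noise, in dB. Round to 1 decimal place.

110.1 dB

Ideal quantization SNR: 6.02 × 18 + 1.76 dB = 110.1 dB.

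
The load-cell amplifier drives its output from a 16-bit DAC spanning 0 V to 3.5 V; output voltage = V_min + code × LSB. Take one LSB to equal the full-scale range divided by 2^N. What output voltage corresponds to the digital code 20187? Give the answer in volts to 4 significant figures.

1.078 V

Span = 3.5 V. LSB = 3.5 V / 2^16.
Output = V_min + (20187/65536) × range = 0 + 0.308029 × 3.5 V
      = 0 + 1.07810 = 1.07810 V.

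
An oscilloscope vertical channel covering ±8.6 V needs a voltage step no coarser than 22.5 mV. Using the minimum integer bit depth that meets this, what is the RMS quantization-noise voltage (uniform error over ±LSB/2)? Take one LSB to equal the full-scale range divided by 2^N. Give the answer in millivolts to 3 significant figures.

Range = 8.6 − (-8.6) = 17.2 V.
Need 2^N ≥ 17.2 V / 22.5 mV = 764.4 → N_min = 10.
Step size = 17.2/1024 V = 16.797 mV.
RMS noise = LSB/√12 = 4.85 mV.

4.85 mV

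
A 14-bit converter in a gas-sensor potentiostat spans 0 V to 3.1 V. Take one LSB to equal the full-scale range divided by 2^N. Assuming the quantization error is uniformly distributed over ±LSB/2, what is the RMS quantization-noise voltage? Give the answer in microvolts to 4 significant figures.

54.62 µV

Range is 3.1 V.
LSB = 3.1 V / 2^14 = 189.209 µV.
For a uniform distribution on [−LSB/2, +LSB/2], V_rms = LSB/√12 = 189.209 µV/3.4641 = 54.62 µV.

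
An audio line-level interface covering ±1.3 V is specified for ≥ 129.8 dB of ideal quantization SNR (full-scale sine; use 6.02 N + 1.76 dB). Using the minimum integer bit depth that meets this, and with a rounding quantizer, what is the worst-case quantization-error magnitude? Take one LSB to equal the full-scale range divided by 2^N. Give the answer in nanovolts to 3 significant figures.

310 nV

Span: 1.3 V − (-1.3 V) = 2.6 V.
Required N = ⌈(129.8 − 1.76)/6.02⌉ = ⌈21.269⌉ = 22.
Step size = 2.6/4194304 V = 0.61989 µV.
Max error for round-to-nearest is LSB/2 = 310 nV.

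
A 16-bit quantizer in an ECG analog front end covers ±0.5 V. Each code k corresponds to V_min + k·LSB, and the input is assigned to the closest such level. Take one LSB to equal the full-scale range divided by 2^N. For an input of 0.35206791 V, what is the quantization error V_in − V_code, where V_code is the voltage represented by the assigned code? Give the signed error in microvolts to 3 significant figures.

Range = 0.5 − (-0.5) = 1 V. LSB = 1 V / 2^16 ≈ 15.26 µV.
Position in LSBs: (0.35206791 − (-0.5)) × 65536/1 = 55841.1225; rounding gives k = 55841.
Reconstructed level: -0.5 + 55841 × 1/65536 V = 0.35206604004 V.
e = 0.35206791 − (0.35206604004) = +1.87 µV.

+1.87 µV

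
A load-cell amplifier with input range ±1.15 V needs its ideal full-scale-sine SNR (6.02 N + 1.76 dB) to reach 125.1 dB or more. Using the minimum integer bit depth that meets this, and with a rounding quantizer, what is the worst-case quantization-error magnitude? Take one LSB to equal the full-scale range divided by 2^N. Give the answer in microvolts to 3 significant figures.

0.548 µV

Range = 1.15 − (-1.15) = 2.3 V.
Required N = ⌈(125.1 − 1.76)/6.02⌉ = ⌈20.488⌉ = 21.
One LSB is 2.3 V / 2097152 = 1.0967 µV.
|e|_max = LSB/2 = 0.548 µV.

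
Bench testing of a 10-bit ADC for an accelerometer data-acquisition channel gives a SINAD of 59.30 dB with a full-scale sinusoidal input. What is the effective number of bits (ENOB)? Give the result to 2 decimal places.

(59.30 − 1.76) / 6.02 = 57.54/6.02 = 9.5581 effective bits.

9.56 bits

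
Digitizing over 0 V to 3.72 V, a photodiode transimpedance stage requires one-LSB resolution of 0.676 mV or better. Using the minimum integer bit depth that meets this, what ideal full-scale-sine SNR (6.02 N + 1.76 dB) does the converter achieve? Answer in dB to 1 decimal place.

80.0 dB

Full-scale range = 3.72 V.
Levels needed ≥ 3.72/0.676 mV = 5503. 2^13 = 8192 suffices, so N_min = 13.
SNR = 6.02 × 13 + 1.76 = 80.02 dB.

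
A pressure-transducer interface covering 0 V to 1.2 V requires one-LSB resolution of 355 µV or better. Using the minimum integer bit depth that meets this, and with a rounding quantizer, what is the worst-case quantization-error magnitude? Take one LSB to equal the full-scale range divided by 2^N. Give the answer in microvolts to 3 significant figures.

146 µV

Full-scale range = 1.2 V.
Levels needed ≥ 1.2/355 µV = 3380. 2^12 = 4096 suffices, so N_min = 12.
LSB = 1.2 V ÷ 2^12 = 1.2/4096 V = 292.97 µV.
Max error for round-to-nearest is LSB/2 = 146 µV.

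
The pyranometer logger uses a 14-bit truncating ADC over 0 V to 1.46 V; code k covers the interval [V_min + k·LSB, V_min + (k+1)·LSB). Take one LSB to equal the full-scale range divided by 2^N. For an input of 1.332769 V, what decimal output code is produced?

14956

Range is 1.46 V. LSB = 1.46 V / 2^14 ≈ 89.11 µV.
code = ⌊(V_in − V_min)/LSB⌋ = ⌊(V_in − V_min) × 2^14 / range⌋
     = ⌊(1.332769 − (0)) × 16384 / 1.46⌋ = ⌊1.332769 × 16384/1.46⌋
     = ⌊14956.224⌋ = 14956.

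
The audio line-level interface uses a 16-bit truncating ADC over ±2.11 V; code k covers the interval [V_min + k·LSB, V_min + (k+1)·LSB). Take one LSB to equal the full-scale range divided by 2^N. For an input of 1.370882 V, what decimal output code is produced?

54057

The full-scale span is 2.11 − (-2.11) = 4.22 V. LSB = 4.22 V / 2^16 ≈ 64.39 µV.
(V_in − V_min) × 2^16/range = (1.370882 − (-2.11)) × 65536/4.22 = 54057.603.
Floor → code = 54057.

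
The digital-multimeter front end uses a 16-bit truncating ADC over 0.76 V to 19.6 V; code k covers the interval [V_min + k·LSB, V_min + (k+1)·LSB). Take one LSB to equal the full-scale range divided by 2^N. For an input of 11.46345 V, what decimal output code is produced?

Full-scale range = 19.6 V − (0.76 V) = 18.84 V. LSB = 18.84 V / 2^16 ≈ 287.5 µV.
code = ⌊(V_in − V_min)/LSB⌋ = ⌊(V_in − V_min) × 2^16 / range⌋
     = ⌊(11.46345 − (0.76)) × 65536 / 18.84⌋ = ⌊10.70345 × 65536/18.84⌋
     = ⌊37232.553⌋ = 37232.

37232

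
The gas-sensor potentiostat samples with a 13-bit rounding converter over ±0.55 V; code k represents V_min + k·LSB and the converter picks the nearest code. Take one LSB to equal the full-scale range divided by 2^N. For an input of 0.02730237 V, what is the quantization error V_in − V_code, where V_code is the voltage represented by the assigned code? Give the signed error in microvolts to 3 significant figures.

Range = 0.55 − (-0.55) = 1.1 V. LSB = 1.1 V / 2^13 ≈ 134.3 µV.
(V_in − V_min)/LSB = (0.02730237 − (-0.55)) × 8192/1.1 = 4299.3282 → nearest code k = 4299.
V_code = V_min + k × range/2^13 = -0.55 + 4299 × 1.1/8192 = 0.02725830078 V.
V_in − V_code = 0.02730237 − (0.02725830078) = +44.1 µV.

+44.1 µV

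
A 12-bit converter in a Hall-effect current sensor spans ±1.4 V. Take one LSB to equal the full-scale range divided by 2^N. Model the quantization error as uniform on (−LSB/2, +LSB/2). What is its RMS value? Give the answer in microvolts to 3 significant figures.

197 µV

Full-scale range = 1.4 V − (-1.4 V) = 2.8 V.
Step size = 2.8/4096 V = 0.68359 mV.
For a uniform distribution on [−LSB/2, +LSB/2], V_rms = LSB/√12 = 0.68359 mV/3.4641 = 197 µV.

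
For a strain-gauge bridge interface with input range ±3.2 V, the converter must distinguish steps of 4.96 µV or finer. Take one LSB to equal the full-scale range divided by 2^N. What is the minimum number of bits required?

21 bits

Full-scale range = 3.2 V − (-3.2 V) = 6.4 V.
Need 2^N ≥ 6.4 V / 4.96 µV = 1.290e6 → N_min = 21.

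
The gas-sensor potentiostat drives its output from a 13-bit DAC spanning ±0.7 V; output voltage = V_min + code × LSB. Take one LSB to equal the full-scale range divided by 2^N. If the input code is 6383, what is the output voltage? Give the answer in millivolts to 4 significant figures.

Range = 0.7 − (-0.7) = 1.4 V. LSB = 1.4 V / 2^13.
Output = V_min + (6383/8192) × range = -0.7 + 0.779175 × 1.4 V
      = -0.7 V + 1.09084 V = 0.390845 V.

390.8 mV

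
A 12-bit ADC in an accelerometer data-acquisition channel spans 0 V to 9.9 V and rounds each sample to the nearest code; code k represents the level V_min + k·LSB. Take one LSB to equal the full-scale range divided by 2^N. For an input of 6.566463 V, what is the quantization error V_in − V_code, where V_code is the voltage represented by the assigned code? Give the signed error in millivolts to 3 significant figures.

V_FS = 9.9 V. LSB = 9.9 V / 2^12 ≈ 2.417 mV.
(6.566463 − (0)) / LSB = 6.566463 × 4096/9.9 = 2716.7912. Nearest integer: k = 2717.
V_code = V_min + k × range/2^12 = 0 + 2717 × 9.9/4096 = 6.566967773 V.
e = 6.566463 − (6.566967773) = −0.505 mV.

−0.505 mV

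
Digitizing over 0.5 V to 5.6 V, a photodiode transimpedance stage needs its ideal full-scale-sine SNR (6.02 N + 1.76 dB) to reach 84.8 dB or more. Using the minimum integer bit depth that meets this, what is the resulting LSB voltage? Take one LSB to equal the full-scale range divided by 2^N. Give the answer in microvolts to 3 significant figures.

311 µV

The full-scale span is 5.6 − (0.5) = 5.1 V.
Required N = ⌈(84.8 − 1.76)/6.02⌉ = ⌈13.794⌉ = 14.
LSB = 5.1 V ÷ 2^14 = 5.1/16384 V = 311 µV.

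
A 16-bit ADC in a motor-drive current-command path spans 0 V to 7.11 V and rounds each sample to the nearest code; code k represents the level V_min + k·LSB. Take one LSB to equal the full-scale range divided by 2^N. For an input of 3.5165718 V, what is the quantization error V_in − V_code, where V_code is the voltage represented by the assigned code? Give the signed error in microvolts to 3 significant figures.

Full-scale range = 7.11 V. LSB = 7.11 V / 2^16 ≈ 108.5 µV.
(V_in − V_min)/LSB = (3.5165718 − (0)) × 65536/7.11 = 32413.7904 → nearest code k = 32414.
V_code = 0 + (32414/65536) × 7.11 = 3.5165945435 V.
e = 3.5165718 − (3.5165945435) = −22.7 µV.

−22.7 µV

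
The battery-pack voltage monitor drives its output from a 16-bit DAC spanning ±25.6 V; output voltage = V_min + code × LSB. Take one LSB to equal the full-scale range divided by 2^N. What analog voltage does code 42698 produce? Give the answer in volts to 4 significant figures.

Range = 25.6 − (-25.6) = 51.2 V. LSB = 51.2 V / 2^16.
Output = V_min + (42698/65536) × range = -25.6 + 0.651520 × 51.2 V
      = -25.6 + 33.3578 = 7.75781 V.

7.758 V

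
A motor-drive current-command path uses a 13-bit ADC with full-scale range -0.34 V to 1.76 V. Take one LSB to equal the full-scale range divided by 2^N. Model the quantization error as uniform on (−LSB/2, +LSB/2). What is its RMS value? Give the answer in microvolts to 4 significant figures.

74.00 µV

Span: 1.76 V − (-0.34 V) = 2.1 V.
Step size = 2.1/8192 V = 256.348 µV.
For a uniform distribution on [−LSB/2, +LSB/2], V_rms = LSB/√12 = 256.348 µV/3.4641 = 74.00 µV.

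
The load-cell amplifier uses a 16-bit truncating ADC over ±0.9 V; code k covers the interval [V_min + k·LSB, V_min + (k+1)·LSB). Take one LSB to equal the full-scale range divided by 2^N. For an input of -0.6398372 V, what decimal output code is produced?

9472

The full-scale span is 0.9 − (-0.9) = 1.8 V. LSB = 1.8 V / 2^16 ≈ 27.47 µV.
V_in − V_min = -0.6398372 − (-0.9) = 0.2601628 V.
Divide by LSB: 0.2601628 × 65536/1.8 = 9472.2385.
Truncating gives code 9472.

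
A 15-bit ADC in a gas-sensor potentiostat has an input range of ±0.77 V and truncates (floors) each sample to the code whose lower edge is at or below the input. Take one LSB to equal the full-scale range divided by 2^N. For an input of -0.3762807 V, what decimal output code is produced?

8377

The full-scale span is 0.77 − (-0.77) = 1.54 V. LSB = 1.54 V / 2^15 ≈ 47.00 µV.
V_in − V_min = -0.3762807 − (-0.77) = 0.3937193 V.
Divide by LSB: 0.3937193 × 32768/1.54 = 8377.5286.
Truncating gives code 8377.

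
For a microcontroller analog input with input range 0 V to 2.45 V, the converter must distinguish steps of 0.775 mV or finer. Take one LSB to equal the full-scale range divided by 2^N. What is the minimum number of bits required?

12 bits

Full-scale range = 2.45 V.
Need 2^N ≥ 2.45 V / 0.775 mV = 3161 → N_min = 12.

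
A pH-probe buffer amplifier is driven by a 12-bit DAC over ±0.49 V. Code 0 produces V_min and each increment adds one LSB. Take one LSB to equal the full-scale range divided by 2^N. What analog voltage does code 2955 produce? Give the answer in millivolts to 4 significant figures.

Span: 0.49 V − (-0.49 V) = 0.98 V. LSB = 0.98 V / 2^12.
V_out = -0.49 + 2955 × (0.98/4096) V
      = -0.49 + 0.707007 = 0.217007 V.

217.0 mV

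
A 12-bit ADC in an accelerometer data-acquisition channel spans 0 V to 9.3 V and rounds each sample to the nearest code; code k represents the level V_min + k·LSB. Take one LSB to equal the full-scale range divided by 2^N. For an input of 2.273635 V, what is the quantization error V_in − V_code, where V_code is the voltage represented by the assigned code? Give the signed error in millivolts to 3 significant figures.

+0.857 mV

V_FS = 9.3 V. LSB = 9.3 V / 2^12 ≈ 2.271 mV.
(V_in − V_min)/LSB = (2.273635 − (0)) × 4096/9.3 = 1001.3773 → nearest code k = 1001.
V_code = V_min + k × range/2^12 = 0 + 1001 × 9.3/4096 = 2.272778320 V.
Error = V_in − V_code = 2.273635 − (2.272778320) = +0.857 mV.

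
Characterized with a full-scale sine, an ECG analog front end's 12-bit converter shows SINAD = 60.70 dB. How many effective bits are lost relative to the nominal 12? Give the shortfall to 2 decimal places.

2.21 bits

Effective bits = (60.70 − 1.76)/6.02 = 9.7907.
Lost resolution: 12 − 9.7907 = 2.2093 bits.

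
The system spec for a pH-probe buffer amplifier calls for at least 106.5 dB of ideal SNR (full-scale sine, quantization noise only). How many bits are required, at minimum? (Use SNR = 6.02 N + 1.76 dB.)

18 bits

Solving 6.02 N ≥ 106.5 − 1.76: N ≥ 17.399. Round up → N = 18.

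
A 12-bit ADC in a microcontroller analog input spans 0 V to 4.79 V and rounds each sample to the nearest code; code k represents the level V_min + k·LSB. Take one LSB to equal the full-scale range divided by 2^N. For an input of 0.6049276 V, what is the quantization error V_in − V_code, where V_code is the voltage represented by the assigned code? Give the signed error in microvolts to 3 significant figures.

Range is 4.79 V. LSB = 4.79 V / 2^12 ≈ 1.169 mV.
Position in LSBs: (0.6049276 − (0)) × 4096/4.79 = 517.2826; rounding gives k = 517.
V_code = 0 + (517/4096) × 4.79 = 0.6045971680 V.
Error = V_in − V_code = 0.6049276 − (0.6045971680) = +330 µV.

+330 µV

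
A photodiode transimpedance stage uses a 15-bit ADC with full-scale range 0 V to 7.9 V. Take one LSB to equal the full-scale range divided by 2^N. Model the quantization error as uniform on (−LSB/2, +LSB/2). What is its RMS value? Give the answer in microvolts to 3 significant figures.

Span = 7.9 V.
One LSB is 7.9 V / 32768 = 241.09 µV.
σ_q = LSB/√12 = 241.09 µV/3.4641 = 69.6 µV.

69.6 µV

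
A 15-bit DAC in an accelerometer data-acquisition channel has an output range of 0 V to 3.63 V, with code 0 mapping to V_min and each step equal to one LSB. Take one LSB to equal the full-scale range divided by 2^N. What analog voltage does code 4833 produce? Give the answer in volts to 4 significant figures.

0.5354 V

Span = 3.63 V. LSB = 3.63 V / 2^15.
V_out = 0 + 4833 × (3.63/32768) V
      = 0 V + 0.535394 V = 0.535394 V.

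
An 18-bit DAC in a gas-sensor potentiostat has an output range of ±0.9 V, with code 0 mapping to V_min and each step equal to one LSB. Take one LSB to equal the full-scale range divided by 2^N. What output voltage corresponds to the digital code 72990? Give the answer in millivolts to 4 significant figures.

-398.8 mV

The full-scale span is 0.9 − (-0.9) = 1.8 V. LSB = 1.8 V / 2^18.
Output = V_min + (72990/262144) × range = -0.9 + 0.278435 × 1.8 V
      = -0.9 V + 0.501183 V = -0.398817 V.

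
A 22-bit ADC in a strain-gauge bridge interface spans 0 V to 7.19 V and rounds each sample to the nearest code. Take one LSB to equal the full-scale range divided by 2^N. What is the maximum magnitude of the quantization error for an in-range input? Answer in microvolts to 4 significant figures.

Span = 7.19 V.
LSB = 7.19 V ÷ 2^22 = 7.19/4194304 V = 1.71423 µV.
|e|_max = LSB/2 = 0.8571 µV.

0.8571 µV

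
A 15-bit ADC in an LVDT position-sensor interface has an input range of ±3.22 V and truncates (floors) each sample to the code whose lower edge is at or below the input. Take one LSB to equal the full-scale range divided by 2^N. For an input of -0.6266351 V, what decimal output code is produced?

The full-scale span is 3.22 − (-3.22) = 6.44 V. LSB = 6.44 V / 2^15 ≈ 196.5 µV.
V_in − V_min = -0.6266351 − (-3.22) = 2.5933649 V.
Divide by LSB: 2.5933649 × 32768/6.44 = 13195.5561.
Truncating gives code 13195.

13195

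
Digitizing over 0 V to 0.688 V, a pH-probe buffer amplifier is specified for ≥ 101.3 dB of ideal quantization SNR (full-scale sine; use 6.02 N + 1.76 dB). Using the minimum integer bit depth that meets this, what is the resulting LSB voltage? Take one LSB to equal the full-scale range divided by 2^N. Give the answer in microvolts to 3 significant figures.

5.25 µV

Range is 0.688 V.
N ≥ (101.3 − 1.76)/6.02 = 16.535 → N_min = 17.
LSB = 0.688 V / 2^17 = 5.25 µV.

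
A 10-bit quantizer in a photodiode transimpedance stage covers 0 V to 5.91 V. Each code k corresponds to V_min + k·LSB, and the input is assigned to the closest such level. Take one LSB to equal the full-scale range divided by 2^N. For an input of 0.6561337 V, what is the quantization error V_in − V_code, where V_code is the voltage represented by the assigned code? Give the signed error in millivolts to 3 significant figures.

−1.82 mV

Range is 5.91 V. LSB = 5.91 V / 2^10 ≈ 5.771 mV.
(V_in − V_min)/LSB = (0.6561337 − (0)) × 1024/5.91 = 113.6854 → nearest code k = 114.
Reconstructed level: 0 + 114 × 5.91/1024 V = 0.6579492188 V.
e = 0.6561337 − (0.6579492188) = −1.82 mV.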